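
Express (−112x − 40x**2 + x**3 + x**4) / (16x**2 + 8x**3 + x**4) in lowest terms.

Repeated division with remainder:
  x**4 + x**3 − 40x**2 − 112x = (x**4 + 8x**3 + 16x**2) + (−7x**3 − 56x**2 − 112x)
  x**4 + 8x**3 + 16x**2 = (−(1/7)x)(−7x**3 − 56x**2 − 112x) + (0)
Last nonzero remainder: −7x**3 − 56x**2 − 112x. Dividing through by −7 gives the monic gcd x**3 + 8x**2 + 16x.
Cancel x**3 + 8x**2 + 16x from numerator and denominator to get the reduced form.

(−7 + x)/(x)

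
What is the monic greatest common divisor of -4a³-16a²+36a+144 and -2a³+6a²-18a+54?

a-3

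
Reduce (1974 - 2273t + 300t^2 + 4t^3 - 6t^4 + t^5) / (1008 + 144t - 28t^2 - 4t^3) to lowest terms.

Euclidean algorithm in ℚ[t]:
  t^5 - 6t^4 + 4t^3 + 300t^2 - 2273t + 1974 = (-(1/4)t^2 + (13/4)t - 131/4)(-4t^3 - 28t^2 + 144t + 1008) + (-833t^2 - 833t + 34986)
  -4t^3 - 28t^2 + 144t + 1008 = ((4/833)t + 24/833)(-833t^2 - 833t + 34986) + (0)
Last nonzero remainder: -833t^2 - 833t + 34986. Dividing through by -833 gives the monic gcd t^2 + t - 42.
Cancel t^2 + t - 42 from numerator and denominator to get the reduced form.

(47 - 53t + 7t^2 - t^3)/(24 + 4t)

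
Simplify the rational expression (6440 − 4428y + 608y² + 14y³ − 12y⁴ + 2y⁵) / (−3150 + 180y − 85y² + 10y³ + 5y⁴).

(−184 + 116y − 16y² + 2y³)/(90 + 5y²)

Repeated division with remainder:
  2y⁵ − 12y⁴ + 14y³ + 608y² − 4428y + 6440 = ((2/5)y − 16/5)(5y⁴ + 10y³ − 85y² + 180y − 3150) + (80y³ + 264y² − 2592y − 3640)
  5y⁴ + 10y³ − 85y² + 180y − 3150 = ((1/16)y − 13/160)(80y³ + 264y² − 2592y − 3640) + ((1969/20)y² + (1969/10)y − 13783/4)
  80y³ + 264y² − 2592y − 3640 = ((1600/1969)y + 2080/1969)((1969/20)y² + (1969/10)y − 13783/4) + (0)
Last nonzero remainder: (1969/20)y² + (1969/10)y − 13783/4. Dividing through by 1969/20 gives the monic gcd y² + 2y − 35.
Cancel y² + 2y − 35 from numerator and denominator to get the reduced form.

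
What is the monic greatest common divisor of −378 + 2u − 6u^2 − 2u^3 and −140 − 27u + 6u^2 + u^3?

Euclidean algorithm in ℚ[u]:
  −2u^3 − 6u^2 + 2u − 378 = (−2)(u^3 + 6u^2 − 27u − 140) + (6u^2 − 52u − 658)
  u^3 + 6u^2 − 27u − 140 = ((1/6)u + 22/9)(6u^2 − 52u − 658) + ((1888/9)u + 13216/9)
  6u^2 − 52u − 658 = ((27/944)u − 423/944)((1888/9)u + 13216/9) + (0)
Last nonzero remainder: (1888/9)u + 13216/9. Dividing through by 1888/9 gives the monic gcd u + 7.

7 + u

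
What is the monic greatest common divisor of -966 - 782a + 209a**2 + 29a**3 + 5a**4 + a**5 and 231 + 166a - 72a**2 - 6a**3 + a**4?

Apply the Euclidean algorithm:
  a**5 + 5a**4 + 29a**3 + 209a**2 - 782a - 966 = (a + 11)(a**4 - 6a**3 - 72a**2 + 166a + 231) + (167a**3 + 835a**2 - 2839a - 3507)
  a**4 - 6a**3 - 72a**2 + 166a + 231 = ((1/167)a - 11/167)(167a**3 + 835a**2 - 2839a - 3507) + (0)
Last nonzero remainder: 167a**3 + 835a**2 - 2839a - 3507. Dividing through by 167 gives the monic gcd a**3 + 5a**2 - 17a - 21.

-21 - 17a + 5a**2 + a**3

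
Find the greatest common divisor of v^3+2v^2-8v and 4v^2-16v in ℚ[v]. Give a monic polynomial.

Euclidean algorithm in ℚ[v]:
  v^3+2v^2-8v = ((1/4)v+3/2)(4v^2-16v) + (16v)
  4v^2-16v = ((1/4)v-1)(16v) + (0)
Last nonzero remainder: 16v. Dividing through by 16 gives the monic gcd v.

v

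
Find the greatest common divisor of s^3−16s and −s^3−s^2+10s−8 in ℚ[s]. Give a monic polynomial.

s+4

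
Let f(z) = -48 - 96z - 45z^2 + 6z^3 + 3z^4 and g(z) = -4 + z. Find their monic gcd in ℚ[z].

Euclidean algorithm in ℚ[z]:
  3z^4 + 6z^3 - 45z^2 - 96z - 48 = (3z^3 + 18z^2 + 27z + 12)(z - 4) + (0)
The last nonzero remainder z - 4 is already monic.

-4 + z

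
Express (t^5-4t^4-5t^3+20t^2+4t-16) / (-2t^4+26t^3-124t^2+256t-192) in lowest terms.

Repeated division with remainder:
  t^5-4t^4-5t^3+20t^2+4t-16 = (-(1/2)t-9/2)(-2t^4+26t^3-124t^2+256t-192) + (50t^3-410t^2+1060t-880)
  -2t^4+26t^3-124t^2+256t-192 = (-(1/25)t+24/125)(50t^3-410t^2+1060t-880) + (-(72/25)t^2+(432/25)t-576/25)
  50t^3-410t^2+1060t-880 = (-(625/36)t+1375/36)(-(72/25)t^2+(432/25)t-576/25) + (0)
Last nonzero remainder: -(72/25)t^2+(432/25)t-576/25. Dividing through by -72/25 gives the monic gcd t^2-6t+8.
Cancel t^2-6t+8 from numerator and denominator to get the reduced form.

(-t^3-2t^2+t+2)/(2t^2-14t+24)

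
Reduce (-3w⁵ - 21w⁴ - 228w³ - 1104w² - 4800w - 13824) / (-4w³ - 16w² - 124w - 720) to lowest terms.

(3w³ + 24w² + 144w + 384)/(4w + 20)

Repeated division with remainder:
  -3w⁵ - 21w⁴ - 228w³ - 1104w² - 4800w - 13824 = ((3/4)w² + (9/4)w + 99/4)(-4w³ - 16w² - 124w - 720) + (111w² - 111w + 3996)
  -4w³ - 16w² - 124w - 720 = (-(4/111)w - 20/111)(111w² - 111w + 3996) + (0)
Last nonzero remainder: 111w² - 111w + 3996. Dividing through by 111 gives the monic gcd w² - w + 36.
Cancel w² - w + 36 from numerator and denominator to get the reduced form.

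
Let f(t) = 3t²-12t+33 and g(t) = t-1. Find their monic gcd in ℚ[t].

Repeated division with remainder:
  3t²-12t+33 = (3t-9)(t-1) + (24)
  t-1 = ((1/24)t-1/24)(24) + (0)
The last nonzero remainder is the constant 24, so the polynomials are coprime and gcd = 1.

1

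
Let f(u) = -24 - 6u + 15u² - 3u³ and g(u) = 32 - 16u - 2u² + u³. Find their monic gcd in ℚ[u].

Apply the Euclidean algorithm:
  -3u³ + 15u² - 6u - 24 = (-3)(u³ - 2u² - 16u + 32) + (9u² - 54u + 72)
  u³ - 2u² - 16u + 32 = ((1/9)u + 4/9)(9u² - 54u + 72) + (0)
Last nonzero remainder: 9u² - 54u + 72. Dividing through by 9 gives the monic gcd u² - 6u + 8.

8 - 6u + u²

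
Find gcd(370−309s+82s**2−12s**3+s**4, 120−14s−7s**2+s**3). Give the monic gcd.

−5+s

Apply the Euclidean algorithm:
  s**4−12s**3+82s**2−309s+370 = (s−5)(s**3−7s**2−14s+120) + (61s**2−499s+970)
  s**3−7s**2−14s+120 = ((1/61)s+72/3721)(61s**2−499s+970) + (−(75336/3721)s+376680/3721)
  61s**2−499s+970 = (−(226981/75336)s+360937/37668)(−(75336/3721)s+376680/3721) + (0)
Last nonzero remainder: −(75336/3721)s+376680/3721. Dividing through by −75336/3721 gives the monic gcd s−5.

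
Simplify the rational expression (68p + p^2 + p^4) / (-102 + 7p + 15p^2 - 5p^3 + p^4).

(4p + p^2)/(-6 - p + p^2)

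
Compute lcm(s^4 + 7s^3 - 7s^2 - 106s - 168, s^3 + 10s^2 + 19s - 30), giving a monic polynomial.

Apply the Euclidean algorithm:
  s^4 + 7s^3 - 7s^2 - 106s - 168 = (s - 3)(s^3 + 10s^2 + 19s - 30) + (4s^2 - 19s - 258)
  s^3 + 10s^2 + 19s - 30 = ((1/4)s + 59/16)(4s^2 - 19s - 258) + ((2457/16)s + 7371/8)
  4s^2 - 19s - 258 = ((64/2457)s - 688/2457)((2457/16)s + 7371/8) + (0)
Last nonzero remainder: (2457/16)s + 7371/8. Dividing through by 2457/16 gives the monic gcd s + 6.
Then lcm(f, g) = f·g / gcd(f, g); expanding and making the result monic gives the answer.

s^6 + 11s^5 + 16s^4 - 169s^3 - 557s^2 - 142s + 840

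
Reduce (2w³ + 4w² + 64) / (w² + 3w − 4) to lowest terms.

(2w² − 4w + 16)/(w − 1)

By polynomial division,
  2w³ + 4w² + 64 = (2w − 2)(w² + 3w − 4) + (14w + 56)
  w² + 3w − 4 = ((1/14)w − 1/14)(14w + 56) + (0)
Last nonzero remainder: 14w + 56. Dividing through by 14 gives the monic gcd w + 4.
Cancel w + 4 from numerator and denominator to get the reduced form.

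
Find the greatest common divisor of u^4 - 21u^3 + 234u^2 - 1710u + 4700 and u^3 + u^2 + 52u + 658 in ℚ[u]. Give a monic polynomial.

By polynomial division,
  u^4 - 21u^3 + 234u^2 - 1710u + 4700 = (u - 22)(u^3 + u^2 + 52u + 658) + (204u^2 - 1224u + 19176)
  u^3 + u^2 + 52u + 658 = ((1/204)u + 7/204)(204u^2 - 1224u + 19176) + (0)
Last nonzero remainder: 204u^2 - 1224u + 19176. Dividing through by 204 gives the monic gcd u^2 - 6u + 94.

u^2 - 6u + 94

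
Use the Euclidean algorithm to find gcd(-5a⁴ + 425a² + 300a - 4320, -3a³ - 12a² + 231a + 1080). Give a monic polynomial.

By polynomial division,
  -5a⁴ + 425a² + 300a - 4320 = ((5/3)a - 20/3)(-3a³ - 12a² + 231a + 1080) + (-40a² + 40a + 2880)
  -3a³ - 12a² + 231a + 1080 = ((3/40)a + 3/8)(-40a² + 40a + 2880) + (0)
Last nonzero remainder: -40a² + 40a + 2880. Dividing through by -40 gives the monic gcd a² - a - 72.

a² - a - 72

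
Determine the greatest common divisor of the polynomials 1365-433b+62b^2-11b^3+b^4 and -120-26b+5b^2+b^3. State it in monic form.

-5+b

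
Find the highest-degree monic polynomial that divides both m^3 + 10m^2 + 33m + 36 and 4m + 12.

Euclidean algorithm in ℚ[m]:
  m^3 + 10m^2 + 33m + 36 = ((1/4)m^2 + (7/4)m + 3)(4m + 12) + (0)
Last nonzero remainder: 4m + 12. Dividing through by 4 gives the monic gcd m + 3.

m + 3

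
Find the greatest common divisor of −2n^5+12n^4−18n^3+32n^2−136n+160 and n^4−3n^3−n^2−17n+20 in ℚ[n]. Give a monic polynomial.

Apply the Euclidean algorithm:
  −2n^5+12n^4−18n^3+32n^2−136n+160 = (−2n+6)(n^4−3n^3−n^2−17n+20) + (−2n^3+4n^2+6n+40)
  n^4−3n^3−n^2−17n+20 = (−(1/2)n+1/2)(−2n^3+4n^2+6n+40) + (0)
Last nonzero remainder: −2n^3+4n^2+6n+40. Dividing through by −2 gives the monic gcd n^3−2n^2−3n−20.

n^3−2n^2−3n−20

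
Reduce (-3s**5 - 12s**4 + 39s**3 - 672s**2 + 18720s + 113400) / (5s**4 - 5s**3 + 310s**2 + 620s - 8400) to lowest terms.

Apply the Euclidean algorithm:
  -3s**5 - 12s**4 + 39s**3 - 672s**2 + 18720s + 113400 = (-(3/5)s - 3)(5s**4 - 5s**3 + 310s**2 + 620s - 8400) + (210s**3 + 630s**2 + 15540s + 88200)
  5s**4 - 5s**3 + 310s**2 + 620s - 8400 = ((1/42)s - 2/21)(210s**3 + 630s**2 + 15540s + 88200) + (0)
Last nonzero remainder: 210s**3 + 630s**2 + 15540s + 88200. Dividing through by 210 gives the monic gcd s**3 + 3s**2 + 74s + 420.
Cancel s**3 + 3s**2 + 74s + 420 from numerator and denominator to get the reduced form.

(-3s**2 - 3s + 270)/(5s - 20)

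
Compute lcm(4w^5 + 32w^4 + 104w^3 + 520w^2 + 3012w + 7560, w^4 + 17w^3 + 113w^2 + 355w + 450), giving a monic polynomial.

w^6 + 13w^5 + 66w^4 + 260w^3 + 1403w^2 + 5655w + 9450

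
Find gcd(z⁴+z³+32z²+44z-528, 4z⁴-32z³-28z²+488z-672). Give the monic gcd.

Apply the Euclidean algorithm:
  z⁴+z³+32z²+44z-528 = (1/4)(4z⁴-32z³-28z²+488z-672) + (9z³+39z²-78z-360)
  4z⁴-32z³-28z²+488z-672 = ((4/9)z-148/27)(9z³+39z²-78z-360) + ((1984/9)z²+(1984/9)z-7936/3)
  9z³+39z²-78z-360 = ((81/1984)z+135/992)((1984/9)z²+(1984/9)z-7936/3) + (0)
Last nonzero remainder: (1984/9)z²+(1984/9)z-7936/3. Dividing through by 1984/9 gives the monic gcd z²+z-12.

z²+z-12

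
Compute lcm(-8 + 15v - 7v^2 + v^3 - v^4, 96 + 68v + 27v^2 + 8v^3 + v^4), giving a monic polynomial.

96 - 124v - 13v^2 + 22v^3 + 12v^4 + 6v^5 + v^6

Apply the Euclidean algorithm:
  -v^4 + v^3 - 7v^2 + 15v - 8 = (-1)(v^4 + 8v^3 + 27v^2 + 68v + 96) + (9v^3 + 20v^2 + 83v + 88)
  v^4 + 8v^3 + 27v^2 + 68v + 96 = ((1/9)v + 52/81)(9v^3 + 20v^2 + 83v + 88) + ((400/81)v^2 + (400/81)v + 3200/81)
  9v^3 + 20v^2 + 83v + 88 = ((729/400)v + 891/400)((400/81)v^2 + (400/81)v + 3200/81) + (0)
Last nonzero remainder: (400/81)v^2 + (400/81)v + 3200/81. Dividing through by 400/81 gives the monic gcd v^2 + v + 8.
Then lcm(f, g) = f·g / gcd(f, g); expanding and making the result monic gives the answer.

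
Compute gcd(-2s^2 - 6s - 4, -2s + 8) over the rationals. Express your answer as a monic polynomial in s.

Euclidean algorithm in ℚ[s]:
  -2s^2 - 6s - 4 = (s + 7)(-2s + 8) + (-60)
  -2s + 8 = ((1/30)s - 2/15)(-60) + (0)
The last nonzero remainder is the constant -60, so the polynomials are coprime and gcd = 1.

1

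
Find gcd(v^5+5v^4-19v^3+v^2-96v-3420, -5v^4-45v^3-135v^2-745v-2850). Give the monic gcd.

v^3+4v^2+7v+114

By polynomial division,
  v^5+5v^4-19v^3+v^2-96v-3420 = (-(1/5)v+4/5)(-5v^4-45v^3-135v^2-745v-2850) + (-10v^3-40v^2-70v-1140)
  -5v^4-45v^3-135v^2-745v-2850 = ((1/2)v+5/2)(-10v^3-40v^2-70v-1140) + (0)
Last nonzero remainder: -10v^3-40v^2-70v-1140. Dividing through by -10 gives the monic gcd v^3+4v^2+7v+114.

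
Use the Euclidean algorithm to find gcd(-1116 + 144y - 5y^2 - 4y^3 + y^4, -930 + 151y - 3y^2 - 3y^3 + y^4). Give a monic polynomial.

186 + 7y + 2y^2 + y^3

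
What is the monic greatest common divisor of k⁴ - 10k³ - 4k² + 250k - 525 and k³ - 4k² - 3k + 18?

k - 3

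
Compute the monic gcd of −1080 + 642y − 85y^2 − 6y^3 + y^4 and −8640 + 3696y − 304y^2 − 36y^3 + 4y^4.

Apply the Euclidean algorithm:
  y^4 − 6y^3 − 85y^2 + 642y − 1080 = (1/4)(4y^4 − 36y^3 − 304y^2 + 3696y − 8640) + (3y^3 − 9y^2 − 282y + 1080)
  4y^4 − 36y^3 − 304y^2 + 3696y − 8640 = ((4/3)y − 8)(3y^3 − 9y^2 − 282y + 1080) + (0)
Last nonzero remainder: 3y^3 − 9y^2 − 282y + 1080. Dividing through by 3 gives the monic gcd y^3 − 3y^2 − 94y + 360.

360 − 94y − 3y^2 + y^3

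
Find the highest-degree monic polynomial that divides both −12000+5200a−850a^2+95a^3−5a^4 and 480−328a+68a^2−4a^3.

40−14a+a^2

By polynomial division,
  −5a^4+95a^3−850a^2+5200a−12000 = ((5/4)a−5/2)(−4a^3+68a^2−328a+480) + (−270a^2+3780a−10800)
  −4a^3+68a^2−328a+480 = ((2/135)a−2/45)(−270a^2+3780a−10800) + (0)
Last nonzero remainder: −270a^2+3780a−10800. Dividing through by −270 gives the monic gcd a^2−14a+40.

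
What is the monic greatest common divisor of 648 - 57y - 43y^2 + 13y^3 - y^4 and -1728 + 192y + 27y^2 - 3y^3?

Euclidean algorithm in ℚ[y]:
  -y^4 + 13y^3 - 43y^2 - 57y + 648 = ((1/3)y - 4/3)(-3y^3 + 27y^2 + 192y - 1728) + (-71y^2 + 775y - 1656)
  -3y^3 + 27y^2 + 192y - 1728 = ((3/71)y + 408/5041)(-71y^2 + 775y - 1656) + ((1004400/5041)y - 8035200/5041)
  -71y^2 + 775y - 1656 = (-(357911/1004400)y + 115943/111600)((1004400/5041)y - 8035200/5041) + (0)
Last nonzero remainder: (1004400/5041)y - 8035200/5041. Dividing through by 1004400/5041 gives the monic gcd y - 8.

-8 + y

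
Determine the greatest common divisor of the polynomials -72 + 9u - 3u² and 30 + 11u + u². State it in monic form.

1

Euclidean algorithm in ℚ[u]:
  -3u² + 9u - 72 = (-3)(u² + 11u + 30) + (42u + 18)
  u² + 11u + 30 = ((1/42)u + 37/147)(42u + 18) + (1248/49)
  42u + 18 = ((343/208)u + 147/208)(1248/49) + (0)
The last nonzero remainder is the constant 1248/49, so the polynomials are coprime and gcd = 1.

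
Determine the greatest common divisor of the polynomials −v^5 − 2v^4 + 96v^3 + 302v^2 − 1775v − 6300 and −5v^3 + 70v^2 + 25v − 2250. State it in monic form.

Repeated division with remainder:
  −v^5 − 2v^4 + 96v^3 + 302v^2 − 1775v − 6300 = ((1/5)v^2 + (16/5)v + 133/5)(−5v^3 + 70v^2 + 25v − 2250) + (−1190v^2 + 4760v + 53550)
  −5v^3 + 70v^2 + 25v − 2250 = ((1/238)v − 5/119)(−1190v^2 + 4760v + 53550) + (0)
Last nonzero remainder: −1190v^2 + 4760v + 53550. Dividing through by −1190 gives the monic gcd v^2 − 4v − 45.

v^2 − 4v − 45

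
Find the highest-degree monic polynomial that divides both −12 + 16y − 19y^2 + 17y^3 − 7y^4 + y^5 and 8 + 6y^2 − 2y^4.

−2 + y − 2y^2 + y^3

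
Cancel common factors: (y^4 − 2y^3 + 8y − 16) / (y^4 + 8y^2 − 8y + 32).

Repeated division with remainder:
  y^4 − 2y^3 + 8y − 16 = (y^4 + 8y^2 − 8y + 32) + (−2y^3 − 8y^2 + 16y − 48)
  y^4 + 8y^2 − 8y + 32 = (−(1/2)y + 2)(−2y^3 − 8y^2 + 16y − 48) + (32y^2 − 64y + 128)
  −2y^3 − 8y^2 + 16y − 48 = (−(1/16)y − 3/8)(32y^2 − 64y + 128) + (0)
Last nonzero remainder: 32y^2 − 64y + 128. Dividing through by 32 gives the monic gcd y^2 − 2y + 4.
Cancel y^2 − 2y + 4 from numerator and denominator to get the reduced form.

(y^2 − 4)/(y^2 + 2y + 8)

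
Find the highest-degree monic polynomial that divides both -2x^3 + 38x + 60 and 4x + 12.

Euclidean algorithm in ℚ[x]:
  -2x^3 + 38x + 60 = (-(1/2)x^2 + (3/2)x + 5)(4x + 12) + (0)
Last nonzero remainder: 4x + 12. Dividing through by 4 gives the monic gcd x + 3.

x + 3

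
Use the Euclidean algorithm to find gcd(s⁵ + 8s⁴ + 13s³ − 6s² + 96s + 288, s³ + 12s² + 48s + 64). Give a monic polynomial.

s² + 8s + 16

Repeated division with remainder:
  s⁵ + 8s⁴ + 13s³ − 6s² + 96s + 288 = (s² − 4s + 13)(s³ + 12s² + 48s + 64) + (−34s² − 272s − 544)
  s³ + 12s² + 48s + 64 = (−(1/34)s − 2/17)(−34s² − 272s − 544) + (0)
Last nonzero remainder: −34s² − 272s − 544. Dividing through by −34 gives the monic gcd s² + 8s + 16.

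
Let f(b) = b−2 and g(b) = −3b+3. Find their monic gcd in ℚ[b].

Repeated division with remainder:
  b−2 = (−1/3)(−3b+3) + (−1)
  −3b+3 = (3b−3)(−1) + (0)
The last nonzero remainder is the constant −1, so the polynomials are coprime and gcd = 1.

1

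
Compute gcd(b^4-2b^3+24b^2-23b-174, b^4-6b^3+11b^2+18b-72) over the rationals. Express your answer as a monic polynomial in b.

Repeated division with remainder:
  b^4-2b^3+24b^2-23b-174 = (b^4-6b^3+11b^2+18b-72) + (4b^3+13b^2-41b-102)
  b^4-6b^3+11b^2+18b-72 = ((1/4)b-37/16)(4b^3+13b^2-41b-102) + ((821/16)b^2-(821/16)b-2463/8)
  4b^3+13b^2-41b-102 = ((64/821)b+272/821)((821/16)b^2-(821/16)b-2463/8) + (0)
Last nonzero remainder: (821/16)b^2-(821/16)b-2463/8. Dividing through by 821/16 gives the monic gcd b^2-b-6.

b^2-b-6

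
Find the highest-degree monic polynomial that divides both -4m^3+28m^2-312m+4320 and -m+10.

Repeated division with remainder:
  -4m^3+28m^2-312m+4320 = (4m^2+12m+432)(-m+10) + (0)
Last nonzero remainder: -m+10. Dividing through by -1 gives the monic gcd m-10.

m-10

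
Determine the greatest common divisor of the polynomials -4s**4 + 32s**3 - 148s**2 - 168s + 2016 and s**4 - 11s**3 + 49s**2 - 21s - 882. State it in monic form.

Euclidean algorithm in ℚ[s]:
  -4s**4 + 32s**3 - 148s**2 - 168s + 2016 = (-4)(s**4 - 11s**3 + 49s**2 - 21s - 882) + (-12s**3 + 48s**2 - 252s - 1512)
  s**4 - 11s**3 + 49s**2 - 21s - 882 = (-(1/12)s + 7/12)(-12s**3 + 48s**2 - 252s - 1512) + (0)
Last nonzero remainder: -12s**3 + 48s**2 - 252s - 1512. Dividing through by -12 gives the monic gcd s**3 - 4s**2 + 21s + 126.

s**3 - 4s**2 + 21s + 126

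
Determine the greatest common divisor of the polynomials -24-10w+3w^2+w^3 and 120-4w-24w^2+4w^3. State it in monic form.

-6-w+w^2

Euclidean algorithm in ℚ[w]:
  w^3+3w^2-10w-24 = (1/4)(4w^3-24w^2-4w+120) + (9w^2-9w-54)
  4w^3-24w^2-4w+120 = ((4/9)w-20/9)(9w^2-9w-54) + (0)
Last nonzero remainder: 9w^2-9w-54. Dividing through by 9 gives the monic gcd w^2-w-6.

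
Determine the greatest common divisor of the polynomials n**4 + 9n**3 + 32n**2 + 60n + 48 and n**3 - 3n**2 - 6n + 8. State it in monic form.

n + 2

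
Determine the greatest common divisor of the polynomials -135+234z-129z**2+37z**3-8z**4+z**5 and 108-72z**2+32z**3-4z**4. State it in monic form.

9-6z+z**2

Apply the Euclidean algorithm:
  z**5-8z**4+37z**3-129z**2+234z-135 = (-(1/4)z)(-4z**4+32z**3-72z**2+108) + (19z**3-129z**2+261z-135)
  -4z**4+32z**3-72z**2+108 = (-(4/19)z+92/361)(19z**3-129z**2+261z-135) + ((5712/361)z**2-(34272/361)z+51408/361)
  19z**3-129z**2+261z-135 = ((6859/5712)z-1805/1904)((5712/361)z**2-(34272/361)z+51408/361) + (0)
Last nonzero remainder: (5712/361)z**2-(34272/361)z+51408/361. Dividing through by 5712/361 gives the monic gcd z**2-6z+9.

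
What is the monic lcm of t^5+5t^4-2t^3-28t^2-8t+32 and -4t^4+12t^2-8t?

Repeated division with remainder:
  t^5+5t^4-2t^3-28t^2-8t+32 = (-(1/4)t-5/4)(-4t^4+12t^2-8t) + (t^3-15t^2-18t+32)
  -4t^4+12t^2-8t = (-4t-60)(t^3-15t^2-18t+32) + (-960t^2-960t+1920)
  t^3-15t^2-18t+32 = (-(1/960)t+1/60)(-960t^2-960t+1920) + (0)
Last nonzero remainder: -960t^2-960t+1920. Dividing through by -960 gives the monic gcd t^2+t-2.
Then lcm(f, g) = f·g / gcd(f, g); expanding and making the result monic gives the answer.

t^7+4t^6-7t^5-26t^4+20t^3+40t^2-32t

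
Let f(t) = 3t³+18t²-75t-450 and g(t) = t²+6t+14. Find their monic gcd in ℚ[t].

Apply the Euclidean algorithm:
  3t³+18t²-75t-450 = (3t)(t²+6t+14) + (-117t-450)
  t²+6t+14 = (-(1/117)t-28/1521)(-117t-450) + (966/169)
  -117t-450 = (-(6591/322)t-12675/161)(966/169) + (0)
The last nonzero remainder is the constant 966/169, so the polynomials are coprime and gcd = 1.

1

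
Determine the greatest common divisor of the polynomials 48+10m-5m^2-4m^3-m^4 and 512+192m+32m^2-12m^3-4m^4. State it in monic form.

8+3m+m^2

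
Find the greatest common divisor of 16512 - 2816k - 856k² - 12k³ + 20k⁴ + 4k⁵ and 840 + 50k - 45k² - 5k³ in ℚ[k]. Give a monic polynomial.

-24 + 2k + k²

Repeated division with remainder:
  4k⁵ + 20k⁴ - 12k³ - 856k² - 2816k + 16512 = (-(4/5)k² + (16/5)k - 172/5)(-5k³ - 45k² + 50k + 840) + (-1892k² - 3784k + 45408)
  -5k³ - 45k² + 50k + 840 = ((5/1892)k + 35/1892)(-1892k² - 3784k + 45408) + (0)
Last nonzero remainder: -1892k² - 3784k + 45408. Dividing through by -1892 gives the monic gcd k² + 2k - 24.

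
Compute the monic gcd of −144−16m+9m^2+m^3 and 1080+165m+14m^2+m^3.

By polynomial division,
  m^3+9m^2−16m−144 = (m^3+14m^2+165m+1080) + (−5m^2−181m−1224)
  m^3+14m^2+165m+1080 = (−(1/5)m+111/25)(−5m^2−181m−1224) + ((18096/25)m+162864/25)
  −5m^2−181m−1224 = (−(125/18096)m−425/2262)((18096/25)m+162864/25) + (0)
Last nonzero remainder: (18096/25)m+162864/25. Dividing through by 18096/25 gives the monic gcd m+9.

9+m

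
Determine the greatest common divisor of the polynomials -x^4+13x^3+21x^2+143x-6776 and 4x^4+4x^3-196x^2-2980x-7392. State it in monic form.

x^3-2x^2-43x-616

Repeated division with remainder:
  -x^4+13x^3+21x^2+143x-6776 = (-1/4)(4x^4+4x^3-196x^2-2980x-7392) + (14x^3-28x^2-602x-8624)
  4x^4+4x^3-196x^2-2980x-7392 = ((2/7)x+6/7)(14x^3-28x^2-602x-8624) + (0)
Last nonzero remainder: 14x^3-28x^2-602x-8624. Dividing through by 14 gives the monic gcd x^3-2x^2-43x-616.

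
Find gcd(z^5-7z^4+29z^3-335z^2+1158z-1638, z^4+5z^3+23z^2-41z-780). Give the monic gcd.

z^2+4z+39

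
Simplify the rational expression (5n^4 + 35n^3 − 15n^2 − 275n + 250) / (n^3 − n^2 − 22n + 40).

(5n^2 + 20n − 25)/(n − 4)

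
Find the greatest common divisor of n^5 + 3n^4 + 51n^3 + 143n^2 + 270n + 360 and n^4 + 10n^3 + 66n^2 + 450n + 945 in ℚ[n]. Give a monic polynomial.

n^2 + 45

Repeated division with remainder:
  n^5 + 3n^4 + 51n^3 + 143n^2 + 270n + 360 = (n - 7)(n^4 + 10n^3 + 66n^2 + 450n + 945) + (55n^3 + 155n^2 + 2475n + 6975)
  n^4 + 10n^3 + 66n^2 + 450n + 945 = ((1/55)n + 79/605)(55n^3 + 155n^2 + 2475n + 6975) + ((92/121)n^2 + 4140/121)
  55n^3 + 155n^2 + 2475n + 6975 = ((6655/92)n + 18755/92)((92/121)n^2 + 4140/121) + (0)
Last nonzero remainder: (92/121)n^2 + 4140/121. Dividing through by 92/121 gives the monic gcd n^2 + 45.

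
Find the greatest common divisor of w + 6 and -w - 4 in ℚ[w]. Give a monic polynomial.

1

Euclidean algorithm in ℚ[w]:
  w + 6 = (-1)(-w - 4) + (2)
  -w - 4 = (-(1/2)w - 2)(2) + (0)
The last nonzero remainder is the constant 2, so the polynomials are coprime and gcd = 1.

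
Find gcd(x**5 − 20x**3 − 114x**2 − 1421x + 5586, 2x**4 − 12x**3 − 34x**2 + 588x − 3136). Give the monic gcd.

x**2 − 49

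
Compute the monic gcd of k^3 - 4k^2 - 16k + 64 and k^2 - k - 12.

k - 4

By polynomial division,
  k^3 - 4k^2 - 16k + 64 = (k - 3)(k^2 - k - 12) + (-7k + 28)
  k^2 - k - 12 = (-(1/7)k - 3/7)(-7k + 28) + (0)
Last nonzero remainder: -7k + 28. Dividing through by -7 gives the monic gcd k - 4.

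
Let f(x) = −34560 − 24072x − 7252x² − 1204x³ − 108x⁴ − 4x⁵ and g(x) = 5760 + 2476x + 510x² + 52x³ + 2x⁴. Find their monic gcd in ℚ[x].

Euclidean algorithm in ℚ[x]:
  −4x⁵ − 108x⁴ − 1204x³ − 7252x² − 24072x − 34560 = (−2x − 2)(2x⁴ + 52x³ + 510x² + 2476x + 5760) + (−80x³ − 1280x² − 7600x − 23040)
  2x⁴ + 52x³ + 510x² + 2476x + 5760 = (−(1/40)x − 1/4)(−80x³ − 1280x² − 7600x − 23040) + (0)
Last nonzero remainder: −80x³ − 1280x² − 7600x − 23040. Dividing through by −80 gives the monic gcd x³ + 16x² + 95x + 288.

288 + 95x + 16x² + x³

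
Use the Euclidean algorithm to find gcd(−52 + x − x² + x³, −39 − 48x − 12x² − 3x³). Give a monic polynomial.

13 + 3x + x²

Apply the Euclidean algorithm:
  x³ − x² + x − 52 = (−1/3)(−3x³ − 12x² − 48x − 39) + (−5x² − 15x − 65)
  −3x³ − 12x² − 48x − 39 = ((3/5)x + 3/5)(−5x² − 15x − 65) + (0)
Last nonzero remainder: −5x² − 15x − 65. Dividing through by −5 gives the monic gcd x² + 3x + 13.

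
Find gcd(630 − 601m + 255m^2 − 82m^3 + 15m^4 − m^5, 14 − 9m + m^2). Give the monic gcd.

14 − 9m + m^2

Euclidean algorithm in ℚ[m]:
  −m^5 + 15m^4 − 82m^3 + 255m^2 − 601m + 630 = (−m^3 + 6m^2 − 14m + 45)(m^2 − 9m + 14) + (0)
The last nonzero remainder m^2 − 9m + 14 is already monic.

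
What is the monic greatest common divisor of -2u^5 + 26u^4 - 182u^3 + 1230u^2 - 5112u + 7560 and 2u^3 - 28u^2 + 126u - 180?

u^3 - 14u^2 + 63u - 90

Euclidean algorithm in ℚ[u]:
  -2u^5 + 26u^4 - 182u^3 + 1230u^2 - 5112u + 7560 = (-u^2 - u - 42)(2u^3 - 28u^2 + 126u - 180) + (0)
Last nonzero remainder: 2u^3 - 28u^2 + 126u - 180. Dividing through by 2 gives the monic gcd u^3 - 14u^2 + 63u - 90.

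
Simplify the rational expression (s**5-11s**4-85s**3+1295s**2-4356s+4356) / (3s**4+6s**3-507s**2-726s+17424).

(s**2-5s+6)/(3s+24)

By polynomial division,
  s**5-11s**4-85s**3+1295s**2-4356s+4356 = ((1/3)s-13/3)(3s**4+6s**3-507s**2-726s+17424) + (110s**3-660s**2-13310s+79860)
  3s**4+6s**3-507s**2-726s+17424 = ((3/110)s+12/55)(110s**3-660s**2-13310s+79860) + (0)
Last nonzero remainder: 110s**3-660s**2-13310s+79860. Dividing through by 110 gives the monic gcd s**3-6s**2-121s+726.
Cancel s**3-6s**2-121s+726 from numerator and denominator to get the reduced form.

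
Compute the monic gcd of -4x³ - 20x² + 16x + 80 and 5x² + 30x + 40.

By polynomial division,
  -4x³ - 20x² + 16x + 80 = (-(4/5)x + 4/5)(5x² + 30x + 40) + (24x + 48)
  5x² + 30x + 40 = ((5/24)x + 5/6)(24x + 48) + (0)
Last nonzero remainder: 24x + 48. Dividing through by 24 gives the monic gcd x + 2.

x + 2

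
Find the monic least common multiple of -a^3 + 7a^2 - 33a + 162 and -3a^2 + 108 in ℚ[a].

a^4 - a^3 - 9a^2 + 36a - 972

Apply the Euclidean algorithm:
  -a^3 + 7a^2 - 33a + 162 = ((1/3)a - 7/3)(-3a^2 + 108) + (-69a + 414)
  -3a^2 + 108 = ((1/23)a + 6/23)(-69a + 414) + (0)
Last nonzero remainder: -69a + 414. Dividing through by -69 gives the monic gcd a - 6.
Then lcm(f, g) = f·g / gcd(f, g); expanding and making the result monic gives the answer.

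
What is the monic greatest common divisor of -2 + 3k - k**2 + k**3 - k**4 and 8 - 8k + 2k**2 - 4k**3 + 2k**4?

-2 + k + k**3

Repeated division with remainder:
  -k**4 + k**3 - k**2 + 3k - 2 = (-1/2)(2k**4 - 4k**3 + 2k**2 - 8k + 8) + (-k**3 - k + 2)
  2k**4 - 4k**3 + 2k**2 - 8k + 8 = (-2k + 4)(-k**3 - k + 2) + (0)
Last nonzero remainder: -k**3 - k + 2. Dividing through by -1 gives the monic gcd k**3 + k - 2.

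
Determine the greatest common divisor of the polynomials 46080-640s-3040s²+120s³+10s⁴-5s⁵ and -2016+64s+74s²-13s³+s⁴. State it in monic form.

288+32s-6s²+s³

Apply the Euclidean algorithm:
  -5s⁵+10s⁴+120s³-3040s²-640s+46080 = (-5s-55)(s⁴-13s³+74s²+64s-2016) + (-225s³+1350s²-7200s-64800)
  s⁴-13s³+74s²+64s-2016 = (-(1/225)s+7/225)(-225s³+1350s²-7200s-64800) + (0)
Last nonzero remainder: -225s³+1350s²-7200s-64800. Dividing through by -225 gives the monic gcd s³-6s²+32s+288.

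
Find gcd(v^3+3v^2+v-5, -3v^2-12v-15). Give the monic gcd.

v^2+4v+5

Repeated division with remainder:
  v^3+3v^2+v-5 = (-(1/3)v+1/3)(-3v^2-12v-15) + (0)
Last nonzero remainder: -3v^2-12v-15. Dividing through by -3 gives the monic gcd v^2+4v+5.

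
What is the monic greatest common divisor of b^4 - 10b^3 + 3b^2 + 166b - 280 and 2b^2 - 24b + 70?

Repeated division with remainder:
  b^4 - 10b^3 + 3b^2 + 166b - 280 = ((1/2)b^2 + b - 4)(2b^2 - 24b + 70) + (0)
Last nonzero remainder: 2b^2 - 24b + 70. Dividing through by 2 gives the monic gcd b^2 - 12b + 35.

b^2 - 12b + 35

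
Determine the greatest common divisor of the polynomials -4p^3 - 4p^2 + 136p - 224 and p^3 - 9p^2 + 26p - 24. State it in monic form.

p^2 - 6p + 8

By polynomial division,
  -4p^3 - 4p^2 + 136p - 224 = (-4)(p^3 - 9p^2 + 26p - 24) + (-40p^2 + 240p - 320)
  p^3 - 9p^2 + 26p - 24 = (-(1/40)p + 3/40)(-40p^2 + 240p - 320) + (0)
Last nonzero remainder: -40p^2 + 240p - 320. Dividing through by -40 gives the monic gcd p^2 - 6p + 8.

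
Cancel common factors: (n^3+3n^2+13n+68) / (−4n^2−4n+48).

(−n^2+n−17)/(4n−12)

Repeated division with remainder:
  n^3+3n^2+13n+68 = (−(1/4)n−1/2)(−4n^2−4n+48) + (23n+92)
  −4n^2−4n+48 = (−(4/23)n+12/23)(23n+92) + (0)
Last nonzero remainder: 23n+92. Dividing through by 23 gives the monic gcd n+4.
Cancel n+4 from numerator and denominator to get the reduced form.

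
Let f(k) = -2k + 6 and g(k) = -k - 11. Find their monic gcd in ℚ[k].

1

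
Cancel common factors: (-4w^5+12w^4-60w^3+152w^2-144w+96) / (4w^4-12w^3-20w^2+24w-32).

(-w^3+2w^2-12w+24)/(w^2-2w-8)

By polynomial division,
  -4w^5+12w^4-60w^3+152w^2-144w+96 = (-w)(4w^4-12w^3-20w^2+24w-32) + (-80w^3+176w^2-176w+96)
  4w^4-12w^3-20w^2+24w-32 = (-(1/20)w+1/25)(-80w^3+176w^2-176w+96) + (-(896/25)w^2+(896/25)w-896/25)
  -80w^3+176w^2-176w+96 = ((125/56)w-75/28)(-(896/25)w^2+(896/25)w-896/25) + (0)
Last nonzero remainder: -(896/25)w^2+(896/25)w-896/25. Dividing through by -896/25 gives the monic gcd w^2-w+1.
Cancel w^2-w+1 from numerator and denominator to get the reduced form.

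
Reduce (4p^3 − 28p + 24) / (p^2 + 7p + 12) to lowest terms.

Apply the Euclidean algorithm:
  4p^3 − 28p + 24 = (4p − 28)(p^2 + 7p + 12) + (120p + 360)
  p^2 + 7p + 12 = ((1/120)p + 1/30)(120p + 360) + (0)
Last nonzero remainder: 120p + 360. Dividing through by 120 gives the monic gcd p + 3.
Cancel p + 3 from numerator and denominator to get the reduced form.

(4p^2 − 12p + 8)/(p + 4)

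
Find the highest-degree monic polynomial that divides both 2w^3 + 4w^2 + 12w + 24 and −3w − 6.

By polynomial division,
  2w^3 + 4w^2 + 12w + 24 = (−(2/3)w^2 − 4)(−3w − 6) + (0)
Last nonzero remainder: −3w − 6. Dividing through by −3 gives the monic gcd w + 2.

w + 2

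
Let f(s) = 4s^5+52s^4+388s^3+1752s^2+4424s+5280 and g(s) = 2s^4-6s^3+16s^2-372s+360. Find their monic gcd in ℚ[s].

Euclidean algorithm in ℚ[s]:
  4s^5+52s^4+388s^3+1752s^2+4424s+5280 = (2s+32)(2s^4-6s^3+16s^2-372s+360) + (548s^3+1984s^2+15608s-6240)
  2s^4-6s^3+16s^2-372s+360 = ((1/274)s-907/37538)(548s^3+1984s^2+15608s-6240) + ((130900/18769)s^2+(523600/18769)s+3927000/18769)
  548s^3+1984s^2+15608s-6240 = ((2571353/32725)s-975988/32725)((130900/18769)s^2+(523600/18769)s+3927000/18769) + (0)
Last nonzero remainder: (130900/18769)s^2+(523600/18769)s+3927000/18769. Dividing through by 130900/18769 gives the monic gcd s^2+4s+30.

s^2+4s+30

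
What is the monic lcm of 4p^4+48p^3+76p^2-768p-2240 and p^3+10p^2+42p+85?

Apply the Euclidean algorithm:
  4p^4+48p^3+76p^2-768p-2240 = (4p+8)(p^3+10p^2+42p+85) + (-172p^2-1444p-2920)
  p^3+10p^2+42p+85 = (-(1/172)p-69/7396)(-172p^2-1444p-2920) + ((21359/1849)p+106795/1849)
  -172p^2-1444p-2920 = (-(318028/21359)p-1079816/21359)((21359/1849)p+106795/1849) + (0)
Last nonzero remainder: (21359/1849)p+106795/1849. Dividing through by 21359/1849 gives the monic gcd p+5.
Then lcm(f, g) = f·g / gcd(f, g); expanding and making the result monic gives the answer.

p^6+17p^5+96p^4+107p^3-1197p^2-6064p-9520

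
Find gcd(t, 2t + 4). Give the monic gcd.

1

Apply the Euclidean algorithm:
  t = (1/2)(2t + 4) + (-2)
  2t + 4 = (-t - 2)(-2) + (0)
The last nonzero remainder is the constant -2, so the polynomials are coprime and gcd = 1.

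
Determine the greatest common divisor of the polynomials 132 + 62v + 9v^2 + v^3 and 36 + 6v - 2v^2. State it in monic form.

3 + v

Apply the Euclidean algorithm:
  v^3 + 9v^2 + 62v + 132 = (-(1/2)v - 6)(-2v^2 + 6v + 36) + (116v + 348)
  -2v^2 + 6v + 36 = (-(1/58)v + 3/29)(116v + 348) + (0)
Last nonzero remainder: 116v + 348. Dividing through by 116 gives the monic gcd v + 3.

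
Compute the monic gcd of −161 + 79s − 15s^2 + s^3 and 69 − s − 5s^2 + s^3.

23 − 8s + s^2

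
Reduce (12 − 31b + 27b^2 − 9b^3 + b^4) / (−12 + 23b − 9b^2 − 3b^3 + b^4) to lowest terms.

Euclidean algorithm in ℚ[b]:
  b^4 − 9b^3 + 27b^2 − 31b + 12 = (b^4 − 3b^3 − 9b^2 + 23b − 12) + (−6b^3 + 36b^2 − 54b + 24)
  b^4 − 3b^3 − 9b^2 + 23b − 12 = (−(1/6)b − 1/2)(−6b^3 + 36b^2 − 54b + 24) + (0)
Last nonzero remainder: −6b^3 + 36b^2 − 54b + 24. Dividing through by −6 gives the monic gcd b^3 − 6b^2 + 9b − 4.
Cancel b^3 − 6b^2 + 9b − 4 from numerator and denominator to get the reduced form.

(−3 + b)/(3 + b)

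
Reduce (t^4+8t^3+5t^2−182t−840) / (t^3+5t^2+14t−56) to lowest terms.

(t^2+t−30)/(t−2)

Apply the Euclidean algorithm:
  t^4+8t^3+5t^2−182t−840 = (t+3)(t^3+5t^2+14t−56) + (−24t^2−168t−672)
  t^3+5t^2+14t−56 = (−(1/24)t+1/12)(−24t^2−168t−672) + (0)
Last nonzero remainder: −24t^2−168t−672. Dividing through by −24 gives the monic gcd t^2+7t+28.
Cancel t^2+7t+28 from numerator and denominator to get the reduced form.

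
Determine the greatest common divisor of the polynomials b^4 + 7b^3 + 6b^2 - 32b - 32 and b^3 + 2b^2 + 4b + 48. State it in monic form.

b + 4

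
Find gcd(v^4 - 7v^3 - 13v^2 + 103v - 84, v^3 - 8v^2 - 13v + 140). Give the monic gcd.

v^2 - 3v - 28

Euclidean algorithm in ℚ[v]:
  v^4 - 7v^3 - 13v^2 + 103v - 84 = (v + 1)(v^3 - 8v^2 - 13v + 140) + (8v^2 - 24v - 224)
  v^3 - 8v^2 - 13v + 140 = ((1/8)v - 5/8)(8v^2 - 24v - 224) + (0)
Last nonzero remainder: 8v^2 - 24v - 224. Dividing through by 8 gives the monic gcd v^2 - 3v - 28.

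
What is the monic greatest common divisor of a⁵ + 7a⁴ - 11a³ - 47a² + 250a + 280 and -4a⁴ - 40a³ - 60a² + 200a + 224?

a³ + 12a² + 39a + 28

By polynomial division,
  a⁵ + 7a⁴ - 11a³ - 47a² + 250a + 280 = (-(1/4)a + 3/4)(-4a⁴ - 40a³ - 60a² + 200a + 224) + (4a³ + 48a² + 156a + 112)
  -4a⁴ - 40a³ - 60a² + 200a + 224 = (-a + 2)(4a³ + 48a² + 156a + 112) + (0)
Last nonzero remainder: 4a³ + 48a² + 156a + 112. Dividing through by 4 gives the monic gcd a³ + 12a² + 39a + 28.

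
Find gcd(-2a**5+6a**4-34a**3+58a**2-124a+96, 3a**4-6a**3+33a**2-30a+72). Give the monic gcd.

Euclidean algorithm in ℚ[a]:
  -2a**5+6a**4-34a**3+58a**2-124a+96 = (-(2/3)a+2/3)(3a**4-6a**3+33a**2-30a+72) + (-8a**3+16a**2-56a+48)
  3a**4-6a**3+33a**2-30a+72 = (-(3/8)a)(-8a**3+16a**2-56a+48) + (12a**2-12a+72)
  -8a**3+16a**2-56a+48 = (-(2/3)a+2/3)(12a**2-12a+72) + (0)
Last nonzero remainder: 12a**2-12a+72. Dividing through by 12 gives the monic gcd a**2-a+6.

a**2-a+6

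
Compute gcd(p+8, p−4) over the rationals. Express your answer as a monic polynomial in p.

Repeated division with remainder:
  p+8 = (p−4) + (12)
  p−4 = ((1/12)p−1/3)(12) + (0)
The last nonzero remainder is the constant 12, so the polynomials are coprime and gcd = 1.

1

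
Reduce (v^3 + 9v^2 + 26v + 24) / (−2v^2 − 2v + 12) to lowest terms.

(−v^2 − 6v − 8)/(2v − 4)

Euclidean algorithm in ℚ[v]:
  v^3 + 9v^2 + 26v + 24 = (−(1/2)v − 4)(−2v^2 − 2v + 12) + (24v + 72)
  −2v^2 − 2v + 12 = (−(1/12)v + 1/6)(24v + 72) + (0)
Last nonzero remainder: 24v + 72. Dividing through by 24 gives the monic gcd v + 3.
Cancel v + 3 from numerator and denominator to get the reduced form.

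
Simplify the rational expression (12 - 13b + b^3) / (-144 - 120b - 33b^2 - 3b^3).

(-3 + 4b - b^2)/(36 + 21b + 3b^2)

Apply the Euclidean algorithm:
  b^3 - 13b + 12 = (-1/3)(-3b^3 - 33b^2 - 120b - 144) + (-11b^2 - 53b - 36)
  -3b^3 - 33b^2 - 120b - 144 = ((3/11)b + 204/121)(-11b^2 - 53b - 36) + (-(2520/121)b - 10080/121)
  -11b^2 - 53b - 36 = ((1331/2520)b + 121/280)(-(2520/121)b - 10080/121) + (0)
Last nonzero remainder: -(2520/121)b - 10080/121. Dividing through by -2520/121 gives the monic gcd b + 4.
Cancel b + 4 from numerator and denominator to get the reduced form.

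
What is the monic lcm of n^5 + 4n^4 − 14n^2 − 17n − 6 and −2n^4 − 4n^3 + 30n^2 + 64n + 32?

n^7 + 4n^6 − 16n^5 − 78n^4 − 17n^3 + 218n^2 + 272n + 96

Euclidean algorithm in ℚ[n]:
  n^5 + 4n^4 − 14n^2 − 17n − 6 = (−(1/2)n − 1)(−2n^4 − 4n^3 + 30n^2 + 64n + 32) + (11n^3 + 48n^2 + 63n + 26)
  −2n^4 − 4n^3 + 30n^2 + 64n + 32 = (−(2/11)n + 52/121)(11n^3 + 48n^2 + 63n + 26) + ((2520/121)n^2 + (5040/121)n + 2520/121)
  11n^3 + 48n^2 + 63n + 26 = ((1331/2520)n + 1573/1260)((2520/121)n^2 + (5040/121)n + 2520/121) + (0)
Last nonzero remainder: (2520/121)n^2 + (5040/121)n + 2520/121. Dividing through by 2520/121 gives the monic gcd n^2 + 2n + 1.
Then lcm(f, g) = f·g / gcd(f, g); expanding and making the result monic gives the answer.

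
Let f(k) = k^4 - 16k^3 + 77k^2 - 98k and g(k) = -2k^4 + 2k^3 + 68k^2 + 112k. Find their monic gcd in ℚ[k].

By polynomial division,
  k^4 - 16k^3 + 77k^2 - 98k = (-1/2)(-2k^4 + 2k^3 + 68k^2 + 112k) + (-15k^3 + 111k^2 - 42k)
  -2k^4 + 2k^3 + 68k^2 + 112k = ((2/15)k + 64/75)(-15k^3 + 111k^2 - 42k) + (-(528/25)k^2 + (3696/25)k)
  -15k^3 + 111k^2 - 42k = ((125/176)k - 25/88)(-(528/25)k^2 + (3696/25)k) + (0)
Last nonzero remainder: -(528/25)k^2 + (3696/25)k. Dividing through by -528/25 gives the monic gcd k^2 - 7k.

k^2 - 7k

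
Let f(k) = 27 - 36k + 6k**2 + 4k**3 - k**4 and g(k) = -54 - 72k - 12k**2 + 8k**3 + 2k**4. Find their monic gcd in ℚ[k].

-9 + k**2

Apply the Euclidean algorithm:
  -k**4 + 4k**3 + 6k**2 - 36k + 27 = (-1/2)(2k**4 + 8k**3 - 12k**2 - 72k - 54) + (8k**3 - 72k)
  2k**4 + 8k**3 - 12k**2 - 72k - 54 = ((1/4)k + 1)(8k**3 - 72k) + (6k**2 - 54)
  8k**3 - 72k = ((4/3)k)(6k**2 - 54) + (0)
Last nonzero remainder: 6k**2 - 54. Dividing through by 6 gives the monic gcd k**2 - 9.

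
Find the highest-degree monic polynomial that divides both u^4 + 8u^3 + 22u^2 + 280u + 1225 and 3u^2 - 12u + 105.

Euclidean algorithm in ℚ[u]:
  u^4 + 8u^3 + 22u^2 + 280u + 1225 = ((1/3)u^2 + 4u + 35/3)(3u^2 - 12u + 105) + (0)
Last nonzero remainder: 3u^2 - 12u + 105. Dividing through by 3 gives the monic gcd u^2 - 4u + 35.

u^2 - 4u + 35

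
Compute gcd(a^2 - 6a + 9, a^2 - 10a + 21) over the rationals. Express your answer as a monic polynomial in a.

a - 3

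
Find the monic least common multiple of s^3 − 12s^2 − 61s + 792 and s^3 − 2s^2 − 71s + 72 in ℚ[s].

Repeated division with remainder:
  s^3 − 12s^2 − 61s + 792 = (s^3 − 2s^2 − 71s + 72) + (−10s^2 + 10s + 720)
  s^3 − 2s^2 − 71s + 72 = (−(1/10)s + 1/10)(−10s^2 + 10s + 720) + (0)
Last nonzero remainder: −10s^2 + 10s + 720. Dividing through by −10 gives the monic gcd s^2 − s − 72.
Then lcm(f, g) = f·g / gcd(f, g); expanding and making the result monic gives the answer.

s^4 − 13s^3 − 49s^2 + 853s − 792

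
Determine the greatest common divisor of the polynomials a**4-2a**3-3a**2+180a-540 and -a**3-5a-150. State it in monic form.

a**2-5a+30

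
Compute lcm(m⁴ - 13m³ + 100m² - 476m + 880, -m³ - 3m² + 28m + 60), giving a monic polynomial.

Apply the Euclidean algorithm:
  m⁴ - 13m³ + 100m² - 476m + 880 = (-m + 16)(-m³ - 3m² + 28m + 60) + (176m² - 864m - 80)
  -m³ - 3m² + 28m + 60 = (-(1/176)m - 87/1936)(176m² - 864m - 80) + (-(1365/121)m + 6825/121)
  176m² - 864m - 80 = (-(21296/1365)m - 1936/1365)(-(1365/121)m + 6825/121) + (0)
Last nonzero remainder: -(1365/121)m + 6825/121. Dividing through by -1365/121 gives the monic gcd m - 5.
Then lcm(f, g) = f·g / gcd(f, g); expanding and making the result monic gives the answer.

m⁶ - 5m⁵ + 8m⁴ + 168m³ - 1728m² + 1328m + 10560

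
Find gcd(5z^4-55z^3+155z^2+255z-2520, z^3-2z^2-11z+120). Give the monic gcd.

z^2-7z+24

Apply the Euclidean algorithm:
  5z^4-55z^3+155z^2+255z-2520 = (5z-45)(z^3-2z^2-11z+120) + (120z^2-840z+2880)
  z^3-2z^2-11z+120 = ((1/120)z+1/24)(120z^2-840z+2880) + (0)
Last nonzero remainder: 120z^2-840z+2880. Dividing through by 120 gives the monic gcd z^2-7z+24.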